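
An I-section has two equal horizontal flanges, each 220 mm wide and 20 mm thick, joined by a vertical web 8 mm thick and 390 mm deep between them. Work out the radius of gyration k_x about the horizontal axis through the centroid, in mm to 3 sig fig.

Split into non-overlapping primitives; take the origin at the lower-left of the bounding box.
Bottom flange: 220 × 20, A = 4 400 mm², y = 10 mm, Ī = 146 667 mm⁴.
Web: 8 × 390, A = 3 120 mm², y = 215 mm, Ī = 39 546 000 mm⁴.
Top flange: 220 × 20, A = 4 400 mm², y = 420 mm, Ī = 146 667 mm⁴.
By symmetry the centroid is at mid-height, ȳ = 215 mm.
Transfer each piece to the horizontal axis through the centroid using Ī + A·d² with d = y − 215:
  bottom flange: d = -205 mm → contributes +185 056 667 mm⁴
  web: d = 0 mm → contributes +39 546 000 mm⁴
  top flange: d = 205 mm → contributes +185 056 667 mm⁴
Total I = 409 659 333 mm⁴.
Radius of gyration: k = √(I/A) = √(409 659 333 / 11 920) = 185.38 mm.

k_x ≈ 185 mm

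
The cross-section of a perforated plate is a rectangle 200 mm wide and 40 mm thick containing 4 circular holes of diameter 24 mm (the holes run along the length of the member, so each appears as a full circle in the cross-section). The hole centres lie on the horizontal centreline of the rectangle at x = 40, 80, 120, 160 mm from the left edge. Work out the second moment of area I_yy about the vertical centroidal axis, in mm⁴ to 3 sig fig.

Split into non-overlapping primitives; take the origin at the lower-left of the bounding box.
Plate: 200 × 40, A = 8 000 mm², x = 100 mm, Ī = 26 666 667 mm⁴.
Hole 1 (subtracted): ⌀24, A = 452.39 mm², x = 40 mm, Ī = 16 286 mm⁴.
Hole 2 (subtracted): ⌀24, A = 452.39 mm², x = 80 mm, Ī = 16 286 mm⁴.
Hole 3 (subtracted): ⌀24, A = 452.39 mm², x = 120 mm, Ī = 16 286 mm⁴.
Hole 4 (subtracted): ⌀24, A = 452.39 mm², x = 160 mm, Ī = 16 286 mm⁴.
By symmetry the centroid is at mid-width, x̄ = 100 mm.
Transfer each piece to the vertical centroidal axis using Ī + A·d² with d = x − 100:
  plate: d = 0 mm → contributes +26 666 667 mm⁴
  hole 1: d = -60 mm → contributes −1 644 888 mm⁴
  hole 2: d = -20 mm → contributes −197 242 mm⁴
  hole 3: d = 20 mm → contributes −197 242 mm⁴
  hole 4: d = 60 mm → contributes −1 644 888 mm⁴
Total I = 22 982 408 mm⁴.

I_yy ≈ 2.30 × 10⁷ mm⁴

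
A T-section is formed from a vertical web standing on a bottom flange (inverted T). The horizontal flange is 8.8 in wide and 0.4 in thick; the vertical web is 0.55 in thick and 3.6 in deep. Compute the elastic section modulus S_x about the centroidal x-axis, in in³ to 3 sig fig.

S_x ≈ 2.36 in³

Split into non-overlapping primitives; take the origin at the lower-left of the bounding box.
Flange: 8.8 × 0.4, A = 3.52 in², y = 0.2 in, Ī = 0.046933 in⁴.
Web: 0.55 × 3.6, A = 1.98 in², y = 2.2 in, Ī = 2.1384 in⁴.
Centroid: ȳ = ΣA·y / ΣA = 0.92 in.
Transfer each piece to the centroidal x-axis using Ī + A·d² with d = y − 0.92:
  flange: d = -0.72 in → contributes +1.8717 in⁴
  web: d = 1.28 in → contributes +5.3824 in⁴
Total I = 7.2541 in⁴.
Extreme fibre distance c = 3.08 in; S = I/c = 2.3552 in³.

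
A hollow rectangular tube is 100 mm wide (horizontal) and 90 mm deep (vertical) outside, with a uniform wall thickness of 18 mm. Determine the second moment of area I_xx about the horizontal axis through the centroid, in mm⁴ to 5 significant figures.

Treat the section as a set of non-overlapping primitives; coordinates are from the bounding-box lower-left.
Outer rectangle: 100 × 90, A = 9 000 mm², y = 45 mm, Ī = 6 075 000 mm⁴.
Inner void (subtracted): 64 × 54, A = 3 456 mm², y = 45 mm, Ī = 839 808 mm⁴.
By symmetry the centroid is at mid-height, ȳ = 45 mm.
All pieces are centred on the horizontal axis through the centroid, so I = ΣĪ (holes subtracted) = 5 235 192 mm⁴.

I_xx ≈ 5.2352 × 10⁶ mm⁴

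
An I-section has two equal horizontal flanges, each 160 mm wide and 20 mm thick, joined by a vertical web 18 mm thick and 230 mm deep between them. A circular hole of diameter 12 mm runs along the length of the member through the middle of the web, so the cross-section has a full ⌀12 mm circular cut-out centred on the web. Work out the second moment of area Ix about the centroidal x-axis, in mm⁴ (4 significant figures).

Ix ≈ 1.185 × 10⁸ mm⁴

Decompose the section into non-overlapping parts with the origin at the bottom-left of its bounding rectangle.
Bottom flange: 160 × 20, A = 3 200 mm², y = 10 mm, Ī = 106 667 mm⁴.
Web: 18 × 230, A = 4 140 mm², y = 135 mm, Ī = 18 250 500 mm⁴.
Top flange: 160 × 20, A = 3 200 mm², y = 260 mm, Ī = 106 667 mm⁴.
Hole (subtracted): ⌀12, A = 113.097 mm², y = 135 mm, Ī = 1017.88 mm⁴.
By symmetry the centroid is at mid-height, ȳ = 135 mm.
Transfer each piece to the centroidal x-axis using Ī + A·d² with d = y − 135:
  bottom flange: d = -125 mm → contributes +50 106 667 mm⁴
  web: d = 0 mm → contributes +18 250 500 mm⁴
  top flange: d = 125 mm → contributes +50 106 667 mm⁴
  hole: d = 0 mm → contributes −1017.88 mm⁴
Total I = 118 462 815 mm⁴.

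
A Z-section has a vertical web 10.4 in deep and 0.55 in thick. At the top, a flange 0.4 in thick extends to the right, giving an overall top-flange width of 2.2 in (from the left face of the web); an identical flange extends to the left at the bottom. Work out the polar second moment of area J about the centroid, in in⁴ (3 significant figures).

J ≈ 86.6 in⁴

Treat the section as a set of non-overlapping primitives; coordinates are from the bounding-box lower-left.
Web: 0.55 × 10.4, A = 5.72 in², y = 5.2 in, Ī = 51.556 in⁴.
Top flange (beyond web): 1.65 × 0.4, A = 0.66 in², y = 10.2 in, Ī = 0.0088 in⁴.
Bottom flange (beyond web): 1.65 × 0.4, A = 0.66 in², y = 0.2 in, Ī = 0.0088 in⁴.
Centroid: ȳ = ΣA·y / ΣA = 5.2 in.
Transfer each piece to the centroidal x-axis using Ī + A·d² with d = y − 5.2:
  web: d = 0 in → contributes +51.556 in⁴
  top flange (beyond web): d = 5 in → contributes +16.509 in⁴
  bottom flange (beyond web): d = -5 in → contributes +16.509 in⁴
Total I = 84.574 in⁴.
For the y-axis: x̄ = 1.925 in.
Repeating about the centroidal y-axis gives I_y = 2.0409 in⁴.
Polar second moment: J = I_x + I_y = 86.615 in⁴.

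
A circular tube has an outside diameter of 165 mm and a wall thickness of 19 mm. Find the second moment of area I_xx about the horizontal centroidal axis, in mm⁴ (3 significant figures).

I_xx ≈ 2.36 × 10⁷ mm⁴

Decompose the section into non-overlapping parts with the origin at the bottom-left of its bounding rectangle.
Outer circle: ⌀165, A = 21 382 mm², y = 82.5 mm, Ī = 36 383 601 mm⁴.
Bore (subtracted): ⌀127, A = 12 668 mm², y = 82.5 mm, Ī = 12 769 820 mm⁴.
By symmetry the centroid is at mid-height, ȳ = 82.5 mm.
All pieces are centred on the horizontal centroidal axis, so I = ΣĪ (holes subtracted) = 23 613 780 mm⁴.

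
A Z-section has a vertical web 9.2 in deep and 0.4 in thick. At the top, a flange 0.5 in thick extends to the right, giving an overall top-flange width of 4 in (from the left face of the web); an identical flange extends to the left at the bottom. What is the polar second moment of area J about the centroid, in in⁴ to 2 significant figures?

J ≈ 110 in⁴

Split into non-overlapping primitives; take the origin at the lower-left of the bounding box.
Web: 0.4 × 9.2, A = 3.68 in², y = 4.6 in, Ī = 25.96 in⁴.
Top flange (beyond web): 3.6 × 0.5, A = 1.8 in², y = 8.95 in, Ī = 0.0375 in⁴.
Bottom flange (beyond web): 3.6 × 0.5, A = 1.8 in², y = 0.25 in, Ī = 0.0375 in⁴.
Centroid: ȳ = ΣA·y / ΣA = 4.6 in.
Transfer each piece to the centroidal x-axis using Ī + A·d² with d = y − 4.6:
  web: d = 0 in → contributes +25.96 in⁴
  top flange (beyond web): d = 4.35 in → contributes +34.1 in⁴
  bottom flange (beyond web): d = -4.35 in → contributes +34.1 in⁴
Total I = 94.15 in⁴.
For the y-axis: x̄ = 3.8 in.
Repeating about the centroidal y-axis gives I_y = 18.34 in⁴.
Polar second moment: J = I_x + I_y = 112.5 in⁴.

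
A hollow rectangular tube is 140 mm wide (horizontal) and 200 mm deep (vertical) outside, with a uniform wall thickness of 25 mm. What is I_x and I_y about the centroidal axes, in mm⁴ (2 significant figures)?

Decompose the section into non-overlapping parts with the origin at the bottom-left of its bounding rectangle.
Outer rectangle: 140 × 200, A = 28 000 mm², y = 100 mm, Ī = 93 333 333 mm⁴.
Inner void (subtracted): 90 × 150, A = 13 500 mm², y = 100 mm, Ī = 25 312 500 mm⁴.
By symmetry the centroid is at mid-height, ȳ = 100 mm.
All pieces are centred on the centroidal x-axis, so I = ΣĪ (holes subtracted) = 68 020 833 mm⁴.
Repeating about the centroidal y-axis gives I_y = 36 620 833 mm⁴.

I_x ≈ 6.8 × 10⁷ mm⁴, I_y ≈ 3.7 × 10⁷ mm⁴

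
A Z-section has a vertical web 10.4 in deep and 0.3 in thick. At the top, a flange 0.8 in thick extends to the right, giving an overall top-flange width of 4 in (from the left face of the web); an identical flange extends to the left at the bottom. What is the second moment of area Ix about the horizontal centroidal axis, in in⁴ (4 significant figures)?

Ix ≈ 164.8 in⁴

Treat the section as a set of non-overlapping primitives; coordinates are from the bounding-box lower-left.
Web: 0.3 × 10.4, A = 3.12 in², y = 5.2 in, Ī = 28.1216 in⁴.
Top flange (beyond web): 3.7 × 0.8, A = 2.96 in², y = 10 in, Ī = 0.157867 in⁴.
Bottom flange (beyond web): 3.7 × 0.8, A = 2.96 in², y = 0.4 in, Ī = 0.157867 in⁴.
Centroid: ȳ = ΣA·y / ΣA = 5.2 in.
Transfer each piece to the horizontal centroidal axis using Ī + A·d² with d = y − 5.2:
  web: d = 0 in → contributes +28.1216 in⁴
  top flange (beyond web): d = 4.8 in → contributes +68.3563 in⁴
  bottom flange (beyond web): d = -4.8 in → contributes +68.3563 in⁴
Total I = 164.834 in⁴.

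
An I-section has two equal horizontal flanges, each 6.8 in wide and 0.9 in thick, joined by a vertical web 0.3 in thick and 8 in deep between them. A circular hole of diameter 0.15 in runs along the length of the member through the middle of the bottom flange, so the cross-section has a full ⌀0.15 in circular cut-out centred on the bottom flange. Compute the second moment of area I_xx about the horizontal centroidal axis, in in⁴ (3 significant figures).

Break the section into simple shapes (no overlaps), measuring from the bottom-left corner of the bounding box.
Bottom flange: 6.8 × 0.9, A = 6.12 in², y = 0.45 in, Ī = 0.4131 in⁴.
Web: 0.3 × 8, A = 2.4 in², y = 4.9 in, Ī = 12.8 in⁴.
Top flange: 6.8 × 0.9, A = 6.12 in², y = 9.35 in, Ī = 0.4131 in⁴.
Hole (subtracted): ⌀0.15, A = 0.017671 in², y = 0.45 in, Ī = 0.00002485 in⁴.
Centroid: ȳ = ΣA·y / ΣA = 4.9054 in.
Transfer each piece to the horizontal centroidal axis using Ī + A·d² with d = y − 4.9054:
  bottom flange: d = -4.4554 in → contributes +121.9 in⁴
  web: d = -0.0053779 in → contributes +12.8 in⁴
  top flange: d = 4.4446 in → contributes +121.31 in⁴
  hole: d = -4.4554 in → contributes −0.35081 in⁴
Total I = 255.66 in⁴.

I_xx ≈ 256 in⁴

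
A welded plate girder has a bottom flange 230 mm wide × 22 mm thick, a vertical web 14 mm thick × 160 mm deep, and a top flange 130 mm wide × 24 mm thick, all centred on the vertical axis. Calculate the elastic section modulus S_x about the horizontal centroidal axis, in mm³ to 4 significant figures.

S_x ≈ 5.848 × 10⁵ mm³

Break the section into simple shapes (no overlaps), measuring from the bottom-left corner of the bounding box.
Bottom plate: 230 × 22, A = 5 060 mm², y = 11 mm, Ī = 204 087 mm⁴.
Web plate: 14 × 160, A = 2 240 mm², y = 102 mm, Ī = 4 778 667 mm⁴.
Top plate: 130 × 24, A = 3 120 mm², y = 194 mm, Ī = 149 760 mm⁴.
Centroid: ȳ = ΣA·y / ΣA = 85.357 mm.
Transfer each piece to the horizontal centroidal axis using Ī + A·d² with d = y − 85.357:
  bottom plate: d = -74.357 mm → contributes +28 180 646 mm⁴
  web plate: d = 16.643 mm → contributes +5 399 123 mm⁴
  top plate: d = 108.643 mm → contributes +36 976 057 mm⁴
Total I = 70 555 825 mm⁴.
Extreme fibre distance c = 120.643 mm; S = I/c = 584 832 mm³.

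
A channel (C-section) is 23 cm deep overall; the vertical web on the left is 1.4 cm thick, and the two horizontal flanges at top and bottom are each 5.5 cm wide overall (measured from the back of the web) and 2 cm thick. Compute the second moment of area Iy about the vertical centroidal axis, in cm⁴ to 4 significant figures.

Split into non-overlapping primitives; take the origin at the lower-left of the bounding box.
Web: 1.4 × 23, A = 32.2 cm², x = 0.7 cm, Ī = 5.25933 cm⁴.
Top flange (beyond web): 4.1 × 2, A = 8.2 cm², x = 3.45 cm, Ī = 11.4868 cm⁴.
Bottom flange (beyond web): 4.1 × 2, A = 8.2 cm², x = 3.45 cm, Ī = 11.4868 cm⁴.
Centroid: x̄ = ΣA·x / ΣA = 1.62798 cm.
Transfer each piece to the vertical centroidal axis using Ī + A·d² with d = x − 1.62798:
  web: d = -0.927984 cm → contributes +32.9885 cm⁴
  top flange (beyond web): d = 1.82202 cm → contributes +38.7087 cm⁴
  bottom flange (beyond web): d = 1.82202 cm → contributes +38.7087 cm⁴
Total I = 110.406 cm⁴.

Iy ≈ 110.4 cm⁴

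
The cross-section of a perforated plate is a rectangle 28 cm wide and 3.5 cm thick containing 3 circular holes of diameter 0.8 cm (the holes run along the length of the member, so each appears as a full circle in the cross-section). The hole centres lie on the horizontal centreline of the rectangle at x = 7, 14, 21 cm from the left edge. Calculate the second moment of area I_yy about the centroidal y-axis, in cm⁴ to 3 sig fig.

I_yy ≈ 6350 cm⁴

Break the section into simple shapes (no overlaps), measuring from the bottom-left corner of the bounding box.
Plate: 28 × 3.5, A = 98 cm², x = 14 cm, Ī = 6402.7 cm⁴.
Hole 1 (subtracted): ⌀0.8, A = 0.50265 cm², x = 7 cm, Ī = 0.020106 cm⁴.
Hole 2 (subtracted): ⌀0.8, A = 0.50265 cm², x = 14 cm, Ī = 0.020106 cm⁴.
Hole 3 (subtracted): ⌀0.8, A = 0.50265 cm², x = 21 cm, Ī = 0.020106 cm⁴.
By symmetry the centroid is at mid-width, x̄ = 14 cm.
Transfer each piece to the centroidal y-axis using Ī + A·d² with d = x − 14:
  plate: d = 0 cm → contributes +6402.7 cm⁴
  hole 1: d = -7 cm → contributes −24.65 cm⁴
  hole 2: d = 0 cm → contributes −0.020106 cm⁴
  hole 3: d = 7 cm → contributes −24.65 cm⁴
Total I = 6353.3 cm⁴.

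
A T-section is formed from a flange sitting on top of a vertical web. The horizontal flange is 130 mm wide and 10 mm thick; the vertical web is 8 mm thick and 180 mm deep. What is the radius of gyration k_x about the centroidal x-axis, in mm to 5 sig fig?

Break the section into simple shapes (no overlaps), measuring from the bottom-left corner of the bounding box.
Flange: 130 × 10, A = 1 300 mm², y = 185 mm, Ī = 10833.33 mm⁴.
Web: 8 × 180, A = 1 440 mm², y = 90 mm, Ī = 3 888 000 mm⁴.
Centroid: ȳ = ΣA·y / ΣA = 135.073 mm.
Transfer each piece to the centroidal x-axis using Ī + A·d² with d = y − 135.073:
  flange: d = 49.92701 mm → contributes +3 251 351 mm⁴
  web: d = -45.07299 mm → contributes +6 813 468 mm⁴
Total I = 10 064 819 mm⁴.
Radius of gyration: k = √(I/A) = √(10 064 819 / 2 740) = 60.60769 mm.

k_x ≈ 60.608 mm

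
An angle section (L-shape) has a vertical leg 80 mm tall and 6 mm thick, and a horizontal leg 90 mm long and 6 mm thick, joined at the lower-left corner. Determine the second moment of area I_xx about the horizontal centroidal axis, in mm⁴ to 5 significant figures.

I_xx ≈ 5.9409 × 10⁵ mm⁴

Decompose the section into non-overlapping parts with the origin at the bottom-left of its bounding rectangle.
Vertical leg: 6 × 80, A = 480 mm², y = 40 mm, Ī = 256 000 mm⁴.
Horizontal leg (remainder): 84 × 6, A = 504 mm², y = 3 mm, Ī = 1 512 mm⁴.
Centroid: ȳ = ΣA·y / ΣA = 21.04878 mm.
Transfer each piece to the horizontal centroidal axis using Ī + A·d² with d = y − 21.04878:
  vertical leg: d = 18.95122 mm → contributes +428391.4 mm⁴
  horizontal leg (remainder): d = -18.04878 mm → contributes +165694.3 mm⁴
Total I = 594085.7 mm⁴.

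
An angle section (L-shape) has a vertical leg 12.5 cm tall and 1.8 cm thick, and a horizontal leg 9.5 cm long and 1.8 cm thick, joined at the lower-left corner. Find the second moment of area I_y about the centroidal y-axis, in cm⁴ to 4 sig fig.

Break the section into simple shapes (no overlaps), measuring from the bottom-left corner of the bounding box.
Vertical leg: 1.8 × 12.5, A = 22.5 cm², x = 0.9 cm, Ī = 6.075 cm⁴.
Horizontal leg (remainder): 7.7 × 1.8, A = 13.86 cm², x = 5.65 cm, Ī = 68.48 cm⁴.
Centroid: x̄ = ΣA·x / ΣA = 2.71064 cm.
Transfer each piece to the centroidal y-axis using Ī + A·d² with d = x − 2.71064:
  vertical leg: d = -1.81064 cm → contributes +79.8397 cm⁴
  horizontal leg (remainder): d = 2.93936 cm → contributes +188.228 cm⁴
Total I = 268.067 cm⁴.

I_y ≈ 268.1 cm⁴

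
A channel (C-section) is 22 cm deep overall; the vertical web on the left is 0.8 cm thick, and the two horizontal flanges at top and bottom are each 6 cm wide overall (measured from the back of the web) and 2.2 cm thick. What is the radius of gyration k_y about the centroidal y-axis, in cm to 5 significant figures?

Split into non-overlapping primitives; take the origin at the lower-left of the bounding box.
Web: 0.8 × 22, A = 17.6 cm², x = 0.4 cm, Ī = 0.9386667 cm⁴.
Top flange (beyond web): 5.2 × 2.2, A = 11.44 cm², x = 3.4 cm, Ī = 25.77813 cm⁴.
Bottom flange (beyond web): 5.2 × 2.2, A = 11.44 cm², x = 3.4 cm, Ī = 25.77813 cm⁴.
Centroid: x̄ = ΣA·x / ΣA = 2.095652 cm.
Transfer each piece to the centroidal y-axis using Ī + A·d² with d = x − 2.095652:
  web: d = -1.695652 cm → contributes +51.54283 cm⁴
  top flange (beyond web): d = 1.304348 cm → contributes +45.24127 cm⁴
  bottom flange (beyond web): d = 1.304348 cm → contributes +45.24127 cm⁴
Total I = 142.0254 cm⁴.
Radius of gyration: k = √(I/A) = √(142.0254 / 40.48) = 1.873108 cm.

k_y ≈ 1.8731 cm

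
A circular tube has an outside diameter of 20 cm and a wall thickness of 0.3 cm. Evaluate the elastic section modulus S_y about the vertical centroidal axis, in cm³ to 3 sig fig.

Break the section into simple shapes (no overlaps), measuring from the bottom-left corner of the bounding box.
Outer circle: ⌀20, A = 314.16 cm², x = 10 cm, Ī = 7 854 cm⁴.
Bore (subtracted): ⌀19.4, A = 295.59 cm², x = 10 cm, Ī = 6953.1 cm⁴.
By symmetry the centroid is at mid-width, x̄ = 10 cm.
All pieces are centred on the vertical centroidal axis, so I = ΣĪ (holes subtracted) = 900.91 cm⁴.
Extreme fibre distance c = 10 cm; S = I/c = 90.091 cm³.

S_y ≈ 90.1 cm³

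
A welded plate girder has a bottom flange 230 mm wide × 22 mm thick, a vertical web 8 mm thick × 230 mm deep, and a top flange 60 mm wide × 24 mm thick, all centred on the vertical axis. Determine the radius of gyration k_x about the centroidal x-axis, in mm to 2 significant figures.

k_x ≈ 100 mm

Decompose the section into non-overlapping parts with the origin at the bottom-left of its bounding rectangle.
Bottom plate: 230 × 22, A = 5 060 mm², y = 11 mm, Ī = 204 087 mm⁴.
Web plate: 8 × 230, A = 1 840 mm², y = 137 mm, Ī = 8 111 333 mm⁴.
Top plate: 60 × 24, A = 1 440 mm², y = 264 mm, Ī = 69 120 mm⁴.
Centroid: ȳ = ΣA·y / ΣA = 82.48 mm.
Transfer each piece to the centroidal x-axis using Ī + A·d² with d = y − 82.48:
  bottom plate: d = -71.48 mm → contributes +26 059 059 mm⁴
  web plate: d = 54.52 mm → contributes +13 580 201 mm⁴
  top plate: d = 181.5 mm → contributes +47 515 362 mm⁴
Total I = 87 154 622 mm⁴.
Radius of gyration: k = √(I/A) = √(87 154 622 / 8 340) = 102.2 mm.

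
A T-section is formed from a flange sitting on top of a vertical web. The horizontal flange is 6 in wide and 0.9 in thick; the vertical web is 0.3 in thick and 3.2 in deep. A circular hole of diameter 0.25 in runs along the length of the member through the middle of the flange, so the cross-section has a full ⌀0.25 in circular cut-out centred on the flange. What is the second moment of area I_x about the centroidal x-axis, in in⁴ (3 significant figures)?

I_x ≈ 4.60 in⁴

Split into non-overlapping primitives; take the origin at the lower-left of the bounding box.
Flange: 6 × 0.9, A = 5.4 in², y = 3.65 in, Ī = 0.3645 in⁴.
Web: 0.3 × 3.2, A = 0.96 in², y = 1.6 in, Ī = 0.8192 in⁴.
Hole (subtracted): ⌀0.25, A = 0.049087 in², y = 3.65 in, Ī = 0.00019175 in⁴.
Centroid: ȳ = ΣA·y / ΣA = 3.3382 in.
Transfer each piece to the centroidal x-axis using Ī + A·d² with d = y − 3.3382:
  flange: d = 0.31184 in → contributes +0.88962 in⁴
  web: d = -1.7382 in → contributes +3.7195 in⁴
  hole: d = 0.31184 in → contributes −0.0049652 in⁴
Total I = 4.6042 in⁴.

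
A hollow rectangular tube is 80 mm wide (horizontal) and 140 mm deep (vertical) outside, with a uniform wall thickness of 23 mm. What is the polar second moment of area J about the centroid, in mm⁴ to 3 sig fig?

J ≈ 2.16 × 10⁷ mm⁴

Decompose the section into non-overlapping parts with the origin at the bottom-left of its bounding rectangle.
Outer rectangle: 80 × 140, A = 11 200 mm², y = 70 mm, Ī = 18 293 333 mm⁴.
Inner void (subtracted): 34 × 94, A = 3 196 mm², y = 70 mm, Ī = 2 353 321 mm⁴.
By symmetry the centroid is at mid-height, ȳ = 70 mm.
All pieces are centred on the centroidal x-axis, so I = ΣĪ (holes subtracted) = 15 940 012 mm⁴.
Repeating about the centroidal y-axis gives I_y = 5 665 452 mm⁴.
Polar second moment: J = I_x + I_y = 21 605 464 mm⁴.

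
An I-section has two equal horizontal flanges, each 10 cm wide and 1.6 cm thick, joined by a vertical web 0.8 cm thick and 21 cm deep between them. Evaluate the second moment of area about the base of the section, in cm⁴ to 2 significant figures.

Treat the section as a set of non-overlapping primitives; coordinates are from the bounding-box lower-left.
Bottom flange: 10 × 1.6, A = 16 cm², y = 0.8 cm, Ī = 3.413 cm⁴.
Web: 0.8 × 21, A = 16.8 cm², y = 12.1 cm, Ī = 617.4 cm⁴.
Top flange: 10 × 1.6, A = 16 cm², y = 23.4 cm, Ī = 3.413 cm⁴.
Transfer each piece to the base of the section using Ī + A·d² with d = y − 0:
  bottom flange: d = 0.8 cm → contributes +13.65 cm⁴
  web: d = 12.1 cm → contributes +3 077 cm⁴
  top flange: d = 23.4 cm → contributes +8 764 cm⁴
Total I = 11 855 cm⁴.

I_base ≈ 1.2 × 10⁴ cm⁴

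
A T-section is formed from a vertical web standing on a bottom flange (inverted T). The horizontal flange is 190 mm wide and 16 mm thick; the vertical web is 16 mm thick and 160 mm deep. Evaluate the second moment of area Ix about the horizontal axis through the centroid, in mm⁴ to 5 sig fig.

Decompose the section into non-overlapping parts with the origin at the bottom-left of its bounding rectangle.
Flange: 190 × 16, A = 3 040 mm², y = 8 mm, Ī = 64853.33 mm⁴.
Web: 16 × 160, A = 2 560 mm², y = 96 mm, Ī = 5 461 333 mm⁴.
Centroid: ȳ = ΣA·y / ΣA = 48.22857 mm.
Transfer each piece to the horizontal axis through the centroid using Ī + A·d² with d = y − 48.22857:
  flange: d = -40.22857 mm → contributes +4 984 601 mm⁴
  web: d = 47.77143 mm → contributes +11 303 533 mm⁴
Total I = 16 288 134 mm⁴.

Ix ≈ 1.6288 × 10⁷ mm⁴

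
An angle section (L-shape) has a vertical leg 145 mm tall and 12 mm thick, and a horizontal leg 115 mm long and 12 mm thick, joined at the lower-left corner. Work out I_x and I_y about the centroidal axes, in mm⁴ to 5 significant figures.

Break the section into simple shapes (no overlaps), measuring from the bottom-left corner of the bounding box.
Vertical leg: 12 × 145, A = 1 740 mm², y = 72.5 mm, Ī = 3 048 625 mm⁴.
Horizontal leg (remainder): 103 × 12, A = 1 236 mm², y = 6 mm, Ī = 14 832 mm⁴.
Centroid: ȳ = ΣA·y / ΣA = 44.88105 mm.
Transfer each piece to the centroidal x-axis using Ī + A·d² with d = y − 44.88105:
  vertical leg: d = 27.61895 mm → contributes +4 375 908 mm⁴
  horizontal leg (remainder): d = -38.88105 mm → contributes +1 883 338 mm⁴
Total I = 6 259 246 mm⁴.
For the y-axis: x̄ = 29.88105 mm.
Repeating about the centroidal y-axis gives I_y = 3 502 906 mm⁴.

I_x ≈ 6.2592 × 10⁶ mm⁴, I_y ≈ 3.5029 × 10⁶ mm⁴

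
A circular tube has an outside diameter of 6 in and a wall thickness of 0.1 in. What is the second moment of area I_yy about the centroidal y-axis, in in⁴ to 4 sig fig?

I_yy ≈ 8.068 in⁴

Treat the section as a set of non-overlapping primitives; coordinates are from the bounding-box lower-left.
Outer circle: ⌀6, A = 28.2743 in², x = 3 in, Ī = 63.6173 in⁴.
Bore (subtracted): ⌀5.8, A = 26.4208 in², x = 3 in, Ī = 55.5497 in⁴.
By symmetry the centroid is at mid-width, x̄ = 3 in.
All pieces are centred on the centroidal y-axis, so I = ΣĪ (holes subtracted) = 8.06753 in⁴.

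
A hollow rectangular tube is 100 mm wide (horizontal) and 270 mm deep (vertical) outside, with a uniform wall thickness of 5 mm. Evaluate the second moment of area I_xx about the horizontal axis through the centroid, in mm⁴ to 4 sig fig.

Break the section into simple shapes (no overlaps), measuring from the bottom-left corner of the bounding box.
Outer rectangle: 100 × 270, A = 27 000 mm², y = 135 mm, Ī = 164 025 000 mm⁴.
Inner void (subtracted): 90 × 260, A = 23 400 mm², y = 135 mm, Ī = 131 820 000 mm⁴.
By symmetry the centroid is at mid-height, ȳ = 135 mm.
All pieces are centred on the horizontal axis through the centroid, so I = ΣĪ (holes subtracted) = 32 205 000 mm⁴.

I_xx ≈ 3.221 × 10⁷ mm⁴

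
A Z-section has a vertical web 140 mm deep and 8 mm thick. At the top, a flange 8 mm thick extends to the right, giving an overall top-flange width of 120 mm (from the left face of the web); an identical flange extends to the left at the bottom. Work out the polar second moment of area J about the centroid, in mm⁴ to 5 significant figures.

J ≈ 1.7975 × 10⁷ mm⁴

Decompose the section into non-overlapping parts with the origin at the bottom-left of its bounding rectangle.
Web: 8 × 140, A = 1 120 mm², y = 70 mm, Ī = 1 829 333 mm⁴.
Top flange (beyond web): 112 × 8, A = 896 mm², y = 136 mm, Ī = 4778.667 mm⁴.
Bottom flange (beyond web): 112 × 8, A = 896 mm², y = 4 mm, Ī = 4778.667 mm⁴.
Centroid: ȳ = ΣA·y / ΣA = 70 mm.
Transfer each piece to the centroidal x-axis using Ī + A·d² with d = y − 70:
  web: d = 0 mm → contributes +1 829 333 mm⁴
  top flange (beyond web): d = 66 mm → contributes +3 907 755 mm⁴
  bottom flange (beyond web): d = -66 mm → contributes +3 907 755 mm⁴
Total I = 9 644 843 mm⁴.
For the y-axis: x̄ = 116 mm.
Repeating about the centroidal y-axis gives I_y = 8 330 411 mm⁴.
Polar second moment: J = I_x + I_y = 17 975 253 mm⁴.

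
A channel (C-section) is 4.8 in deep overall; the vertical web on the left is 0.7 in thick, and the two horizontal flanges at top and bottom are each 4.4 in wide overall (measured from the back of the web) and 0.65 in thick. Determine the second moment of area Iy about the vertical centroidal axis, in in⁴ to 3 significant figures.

Iy ≈ 15.2 in⁴

Decompose the section into non-overlapping parts with the origin at the bottom-left of its bounding rectangle.
Web: 0.7 × 4.8, A = 3.36 in², x = 0.35 in, Ī = 0.1372 in⁴.
Top flange (beyond web): 3.7 × 0.65, A = 2.405 in², x = 2.55 in, Ī = 2.7437 in⁴.
Bottom flange (beyond web): 3.7 × 0.65, A = 2.405 in², x = 2.55 in, Ī = 2.7437 in⁴.
Centroid: x̄ = ΣA·x / ΣA = 1.6452 in.
Transfer each piece to the vertical centroidal axis using Ī + A·d² with d = x − 1.6452:
  web: d = -1.2952 in → contributes +5.774 in⁴
  top flange (beyond web): d = 0.90477 in → contributes +4.7125 in⁴
  bottom flange (beyond web): d = 0.90477 in → contributes +4.7125 in⁴
Total I = 15.199 in⁴.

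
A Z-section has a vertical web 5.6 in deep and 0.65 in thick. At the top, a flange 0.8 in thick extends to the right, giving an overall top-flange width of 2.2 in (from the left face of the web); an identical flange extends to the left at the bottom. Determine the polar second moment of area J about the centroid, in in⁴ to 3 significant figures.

Break the section into simple shapes (no overlaps), measuring from the bottom-left corner of the bounding box.
Web: 0.65 × 5.6, A = 3.64 in², y = 2.8 in, Ī = 9.5125 in⁴.
Top flange (beyond web): 1.55 × 0.8, A = 1.24 in², y = 5.2 in, Ī = 0.066133 in⁴.
Bottom flange (beyond web): 1.55 × 0.8, A = 1.24 in², y = 0.4 in, Ī = 0.066133 in⁴.
Centroid: ȳ = ΣA·y / ΣA = 2.8 in.
Transfer each piece to the centroidal x-axis using Ī + A·d² with d = y − 2.8:
  web: d = 0 in → contributes +9.5125 in⁴
  top flange (beyond web): d = 2.4 in → contributes +7.2085 in⁴
  bottom flange (beyond web): d = -2.4 in → contributes +7.2085 in⁴
Total I = 23.93 in⁴.
For the y-axis: x̄ = 1.875 in.
Repeating about the centroidal y-axis gives I_y = 3.6255 in⁴.
Polar second moment: J = I_x + I_y = 27.555 in⁴.

J ≈ 27.6 in⁴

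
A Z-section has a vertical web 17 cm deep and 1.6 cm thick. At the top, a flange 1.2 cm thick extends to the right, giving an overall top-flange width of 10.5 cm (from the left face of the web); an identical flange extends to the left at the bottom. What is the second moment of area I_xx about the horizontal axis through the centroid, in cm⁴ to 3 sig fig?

Decompose the section into non-overlapping parts with the origin at the bottom-left of its bounding rectangle.
Web: 1.6 × 17, A = 27.2 cm², y = 8.5 cm, Ī = 655.07 cm⁴.
Top flange (beyond web): 8.9 × 1.2, A = 10.68 cm², y = 16.4 cm, Ī = 1.2816 cm⁴.
Bottom flange (beyond web): 8.9 × 1.2, A = 10.68 cm², y = 0.6 cm, Ī = 1.2816 cm⁴.
Centroid: ȳ = ΣA·y / ΣA = 8.5 cm.
Transfer each piece to the horizontal axis through the centroid using Ī + A·d² with d = y − 8.5:
  web: d = 0 cm → contributes +655.07 cm⁴
  top flange (beyond web): d = 7.9 cm → contributes +667.82 cm⁴
  bottom flange (beyond web): d = -7.9 cm → contributes +667.82 cm⁴
Total I = 1990.7 cm⁴.

I_xx ≈ 1990 cm⁴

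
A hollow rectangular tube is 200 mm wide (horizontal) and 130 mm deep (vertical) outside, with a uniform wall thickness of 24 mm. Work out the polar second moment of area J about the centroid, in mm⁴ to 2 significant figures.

Break the section into simple shapes (no overlaps), measuring from the bottom-left corner of the bounding box.
Outer rectangle: 200 × 130, A = 26 000 mm², y = 65 mm, Ī = 36 616 667 mm⁴.
Inner void (subtracted): 152 × 82, A = 12 464 mm², y = 65 mm, Ī = 6 983 995 mm⁴.
By symmetry the centroid is at mid-height, ȳ = 65 mm.
All pieces are centred on the centroidal x-axis, so I = ΣĪ (holes subtracted) = 29 632 672 mm⁴.
Repeating about the centroidal y-axis gives I_y = 62 669 312 mm⁴.
Polar second moment: J = I_x + I_y = 92 301 984 mm⁴.

J ≈ 9.2 × 10⁷ mm⁴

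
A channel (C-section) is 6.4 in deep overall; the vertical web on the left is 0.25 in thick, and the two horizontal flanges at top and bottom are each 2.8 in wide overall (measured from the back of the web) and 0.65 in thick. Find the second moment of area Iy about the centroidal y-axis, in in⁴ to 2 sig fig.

Treat the section as a set of non-overlapping primitives; coordinates are from the bounding-box lower-left.
Web: 0.25 × 6.4, A = 1.6 in², x = 0.125 in, Ī = 0.008333 in⁴.
Top flange (beyond web): 2.55 × 0.65, A = 1.658 in², x = 1.525 in, Ī = 0.8982 in⁴.
Bottom flange (beyond web): 2.55 × 0.65, A = 1.658 in², x = 1.525 in, Ī = 0.8982 in⁴.
Centroid: x̄ = ΣA·x / ΣA = 1.069 in.
Transfer each piece to the centroidal y-axis using Ī + A·d² with d = x − 1.069:
  web: d = -0.9443 in → contributes +1.435 in⁴
  top flange (beyond web): d = 0.4557 in → contributes +1.242 in⁴
  bottom flange (beyond web): d = 0.4557 in → contributes +1.242 in⁴
Total I = 3.92 in⁴.

Iy ≈ 3.9 in⁴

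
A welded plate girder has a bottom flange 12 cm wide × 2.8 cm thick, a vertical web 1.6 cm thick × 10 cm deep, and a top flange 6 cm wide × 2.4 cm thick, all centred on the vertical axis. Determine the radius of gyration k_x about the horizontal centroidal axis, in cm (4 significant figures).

Decompose the section into non-overlapping parts with the origin at the bottom-left of its bounding rectangle.
Bottom plate: 12 × 2.8, A = 33.6 cm², y = 1.4 cm, Ī = 21.952 cm⁴.
Web plate: 1.6 × 10, A = 16 cm², y = 7.8 cm, Ī = 133.333 cm⁴.
Top plate: 6 × 2.4, A = 14.4 cm², y = 14 cm, Ī = 6.912 cm⁴.
Centroid: ȳ = ΣA·y / ΣA = 5.835 cm.
Transfer each piece to the horizontal centroidal axis using Ī + A·d² with d = y − 5.835:
  bottom plate: d = -4.435 cm → contributes +682.838 cm⁴
  web plate: d = 1.965 cm → contributes +195.113 cm⁴
  top plate: d = 8.165 cm → contributes +966.92 cm⁴
Total I = 1844.87 cm⁴.
Radius of gyration: k = √(I/A) = √(1844.87 / 64) = 5.369 cm.

k_x ≈ 5.369 cm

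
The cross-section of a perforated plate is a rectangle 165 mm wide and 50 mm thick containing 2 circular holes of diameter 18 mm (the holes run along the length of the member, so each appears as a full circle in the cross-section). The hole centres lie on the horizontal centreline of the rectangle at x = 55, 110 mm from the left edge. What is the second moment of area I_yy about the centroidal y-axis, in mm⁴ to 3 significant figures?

Treat the section as a set of non-overlapping primitives; coordinates are from the bounding-box lower-left.
Plate: 165 × 50, A = 8 250 mm², x = 82.5 mm, Ī = 18 717 188 mm⁴.
Hole 1 (subtracted): ⌀18, A = 254.47 mm², x = 55 mm, Ī = 5 153 mm⁴.
Hole 2 (subtracted): ⌀18, A = 254.47 mm², x = 110 mm, Ī = 5 153 mm⁴.
By symmetry the centroid is at mid-width, x̄ = 82.5 mm.
Transfer each piece to the centroidal y-axis using Ī + A·d² with d = x − 82.5:
  plate: d = 0 mm → contributes +18 717 188 mm⁴
  hole 1: d = -27.5 mm → contributes −197 595 mm⁴
  hole 2: d = 27.5 mm → contributes −197 595 mm⁴
Total I = 18 321 997 mm⁴.

I_yy ≈ 1.83 × 10⁷ mm⁴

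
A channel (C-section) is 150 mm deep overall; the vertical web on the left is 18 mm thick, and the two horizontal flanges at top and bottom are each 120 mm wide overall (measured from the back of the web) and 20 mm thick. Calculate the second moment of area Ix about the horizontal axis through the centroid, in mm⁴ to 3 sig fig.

Treat the section as a set of non-overlapping primitives; coordinates are from the bounding-box lower-left.
Web: 18 × 150, A = 2 700 mm², y = 75 mm, Ī = 5 062 500 mm⁴.
Top flange (beyond web): 102 × 20, A = 2 040 mm², y = 140 mm, Ī = 68 000 mm⁴.
Bottom flange (beyond web): 102 × 20, A = 2 040 mm², y = 10 mm, Ī = 68 000 mm⁴.
By symmetry the centroid is at mid-height, ȳ = 75 mm.
Transfer each piece to the horizontal axis through the centroid using Ī + A·d² with d = y − 75:
  web: d = 0 mm → contributes +5 062 500 mm⁴
  top flange (beyond web): d = 65 mm → contributes +8 687 000 mm⁴
  bottom flange (beyond web): d = -65 mm → contributes +8 687 000 mm⁴
Total I = 22 436 500 mm⁴.

Ix ≈ 2.24 × 10⁷ mm⁴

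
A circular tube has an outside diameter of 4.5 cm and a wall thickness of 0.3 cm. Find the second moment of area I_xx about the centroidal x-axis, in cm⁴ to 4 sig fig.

I_xx ≈ 8.773 cm⁴

Decompose the section into non-overlapping parts with the origin at the bottom-left of its bounding rectangle.
Outer circle: ⌀4.5, A = 15.9043 cm², y = 2.25 cm, Ī = 20.1289 cm⁴.
Bore (subtracted): ⌀3.9, A = 11.9459 cm², y = 2.25 cm, Ī = 11.3561 cm⁴.
By symmetry the centroid is at mid-height, ȳ = 2.25 cm.
All pieces are centred on the centroidal x-axis, so I = ΣĪ (holes subtracted) = 8.77282 cm⁴.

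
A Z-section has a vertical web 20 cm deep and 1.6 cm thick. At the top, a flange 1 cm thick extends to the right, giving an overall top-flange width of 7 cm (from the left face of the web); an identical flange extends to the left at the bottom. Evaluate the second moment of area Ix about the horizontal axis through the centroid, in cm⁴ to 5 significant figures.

Ix ≈ 2042.3 cm⁴

Break the section into simple shapes (no overlaps), measuring from the bottom-left corner of the bounding box.
Web: 1.6 × 20, A = 32 cm², y = 10 cm, Ī = 1066.667 cm⁴.
Top flange (beyond web): 5.4 × 1, A = 5.4 cm², y = 19.5 cm, Ī = 0.45 cm⁴.
Bottom flange (beyond web): 5.4 × 1, A = 5.4 cm², y = 0.5 cm, Ī = 0.45 cm⁴.
Centroid: ȳ = ΣA·y / ΣA = 10 cm.
Transfer each piece to the horizontal axis through the centroid using Ī + A·d² with d = y − 10:
  web: d = 0 cm → contributes +1066.667 cm⁴
  top flange (beyond web): d = 9.5 cm → contributes +487.8 cm⁴
  bottom flange (beyond web): d = -9.5 cm → contributes +487.8 cm⁴
Total I = 2042.267 cm⁴.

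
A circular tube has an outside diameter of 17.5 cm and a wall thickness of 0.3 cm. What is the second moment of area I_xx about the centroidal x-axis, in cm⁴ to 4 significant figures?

I_xx ≈ 599.7 cm⁴

Decompose the section into non-overlapping parts with the origin at the bottom-left of its bounding rectangle.
Outer circle: ⌀17.5, A = 240.528 cm², y = 8.75 cm, Ī = 4603.86 cm⁴.
Bore (subtracted): ⌀16.9, A = 224.318 cm², y = 8.75 cm, Ī = 4004.21 cm⁴.
By symmetry the centroid is at mid-height, ȳ = 8.75 cm.
All pieces are centred on the centroidal x-axis, so I = ΣĪ (holes subtracted) = 599.651 cm⁴.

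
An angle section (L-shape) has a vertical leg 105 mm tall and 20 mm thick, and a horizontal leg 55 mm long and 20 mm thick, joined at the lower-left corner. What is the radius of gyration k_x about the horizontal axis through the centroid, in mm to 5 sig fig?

k_x ≈ 32.188 mm

Decompose the section into non-overlapping parts with the origin at the bottom-left of its bounding rectangle.
Vertical leg: 20 × 105, A = 2 100 mm², y = 52.5 mm, Ī = 1 929 375 mm⁴.
Horizontal leg (remainder): 35 × 20, A = 700 mm², y = 10 mm, Ī = 23333.33 mm⁴.
Centroid: ȳ = ΣA·y / ΣA = 41.875 mm.
Transfer each piece to the horizontal axis through the centroid using Ī + A·d² with d = y − 41.875:
  vertical leg: d = 10.625 mm → contributes +2 166 445 mm⁴
  horizontal leg (remainder): d = -31.875 mm → contributes +734544.3 mm⁴
Total I = 2 900 990 mm⁴.
Radius of gyration: k = √(I/A) = √(2 900 990 / 2 800) = 32.18801 mm.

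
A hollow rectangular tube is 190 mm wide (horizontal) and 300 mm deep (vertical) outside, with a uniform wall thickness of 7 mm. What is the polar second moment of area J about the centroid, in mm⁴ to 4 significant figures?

J ≈ 1.259 × 10⁸ mm⁴

Break the section into simple shapes (no overlaps), measuring from the bottom-left corner of the bounding box.
Outer rectangle: 190 × 300, A = 57 000 mm², y = 150 mm, Ī = 427 500 000 mm⁴.
Inner void (subtracted): 176 × 286, A = 50 336 mm², y = 150 mm, Ī = 343 106 955 mm⁴.
By symmetry the centroid is at mid-height, ȳ = 150 mm.
All pieces are centred on the centroidal x-axis, so I = ΣĪ (holes subtracted) = 84 393 045 mm⁴.
Repeating about the centroidal y-axis gives I_y = 41 541 005 mm⁴.
Polar second moment: J = I_x + I_y = 125 934 051 mm⁴.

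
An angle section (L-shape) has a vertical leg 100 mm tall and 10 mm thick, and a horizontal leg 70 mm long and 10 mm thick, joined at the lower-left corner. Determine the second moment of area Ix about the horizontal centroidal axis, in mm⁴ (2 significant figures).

Treat the section as a set of non-overlapping primitives; coordinates are from the bounding-box lower-left.
Vertical leg: 10 × 100, A = 1 000 mm², y = 50 mm, Ī = 833 333 mm⁴.
Horizontal leg (remainder): 60 × 10, A = 600 mm², y = 5 mm, Ī = 5 000 mm⁴.
Centroid: ȳ = ΣA·y / ΣA = 33.13 mm.
Transfer each piece to the horizontal centroidal axis using Ī + A·d² with d = y − 33.13:
  vertical leg: d = 16.88 mm → contributes +1 118 099 mm⁴
  horizontal leg (remainder): d = -28.13 mm → contributes +479 609 mm⁴
Total I = 1 597 708 mm⁴.

Ix ≈ 1.6 × 10⁶ mm⁴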